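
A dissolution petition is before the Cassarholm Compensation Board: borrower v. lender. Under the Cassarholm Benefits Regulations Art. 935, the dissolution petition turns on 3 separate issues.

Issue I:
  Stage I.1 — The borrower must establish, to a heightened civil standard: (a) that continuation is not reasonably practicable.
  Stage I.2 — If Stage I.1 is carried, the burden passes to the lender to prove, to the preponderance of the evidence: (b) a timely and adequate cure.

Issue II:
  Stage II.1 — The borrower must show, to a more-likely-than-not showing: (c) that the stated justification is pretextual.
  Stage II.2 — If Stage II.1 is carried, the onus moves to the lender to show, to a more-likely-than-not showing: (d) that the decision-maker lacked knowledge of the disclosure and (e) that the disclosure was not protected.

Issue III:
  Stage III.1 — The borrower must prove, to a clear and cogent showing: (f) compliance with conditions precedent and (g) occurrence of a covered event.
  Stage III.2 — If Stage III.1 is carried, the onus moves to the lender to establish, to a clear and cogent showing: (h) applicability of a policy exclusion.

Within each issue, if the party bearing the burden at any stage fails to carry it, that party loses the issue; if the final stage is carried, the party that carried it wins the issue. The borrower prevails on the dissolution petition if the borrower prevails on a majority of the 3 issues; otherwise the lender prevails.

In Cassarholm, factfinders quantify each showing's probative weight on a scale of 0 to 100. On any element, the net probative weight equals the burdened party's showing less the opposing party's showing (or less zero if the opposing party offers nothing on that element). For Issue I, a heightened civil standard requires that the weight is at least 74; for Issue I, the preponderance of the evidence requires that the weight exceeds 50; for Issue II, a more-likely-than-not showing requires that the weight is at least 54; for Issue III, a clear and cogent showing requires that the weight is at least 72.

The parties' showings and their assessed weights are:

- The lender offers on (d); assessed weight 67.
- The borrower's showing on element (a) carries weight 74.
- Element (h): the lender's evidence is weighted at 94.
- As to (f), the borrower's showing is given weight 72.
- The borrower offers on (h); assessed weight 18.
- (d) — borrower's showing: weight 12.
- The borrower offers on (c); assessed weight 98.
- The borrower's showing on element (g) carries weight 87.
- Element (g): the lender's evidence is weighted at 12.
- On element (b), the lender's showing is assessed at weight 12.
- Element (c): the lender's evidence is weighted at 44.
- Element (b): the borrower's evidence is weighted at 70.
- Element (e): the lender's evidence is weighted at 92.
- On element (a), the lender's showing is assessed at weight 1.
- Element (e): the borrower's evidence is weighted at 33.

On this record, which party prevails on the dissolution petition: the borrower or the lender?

lender

— Issue I —
At Stage I.1 the borrower must meet a heightened civil standard (weight is at least 74): on (a) the weight is 74 less the opposing 1 gives net 73, which does not reach 74, so (a) does not meet the standard.
  The borrower does not carry Stage I.1.
The analysis ends at Stage I.1; the lender prevails on this issue.
— Issue II —
Stage II.1 (borrower, a more-likely-than-not showing, weight is at least 54): (c) net 98−44=54 ≥ 54 — meets.
  The borrower carries Stage II.1; the lender now bears the burden.
Stage II.2 (lender, a more-likely-than-not showing, weight is at least 54): (d) net 67−12=55 ≥ 54 — meets; (e) net 92−33=59 ≥ 54 — meets.
  All elements met at the final stage.
All stages carried — the lender prevails on this issue.
— Issue III —
Stage III.1 (borrower, a clear and cogent showing, weight is at least 72): (f) 72 ≥ 72 — meets; (g) net 87−12=75 ≥ 72 — meets.
  Stage III.1 is satisfied; the onus moves to the lender.
Stage III.2 (lender, a clear and cogent showing, weight is at least 72): (h) net 94−18=76 ≥ 72 — meets.
  The lender carries the last stage.
With every stage satisfied, the lender prevails on this issue.
Per-issue: Issue I → lender; Issue II → lender; Issue III → lender. The borrower must prevail on a majority of issues; overall, the lender prevails.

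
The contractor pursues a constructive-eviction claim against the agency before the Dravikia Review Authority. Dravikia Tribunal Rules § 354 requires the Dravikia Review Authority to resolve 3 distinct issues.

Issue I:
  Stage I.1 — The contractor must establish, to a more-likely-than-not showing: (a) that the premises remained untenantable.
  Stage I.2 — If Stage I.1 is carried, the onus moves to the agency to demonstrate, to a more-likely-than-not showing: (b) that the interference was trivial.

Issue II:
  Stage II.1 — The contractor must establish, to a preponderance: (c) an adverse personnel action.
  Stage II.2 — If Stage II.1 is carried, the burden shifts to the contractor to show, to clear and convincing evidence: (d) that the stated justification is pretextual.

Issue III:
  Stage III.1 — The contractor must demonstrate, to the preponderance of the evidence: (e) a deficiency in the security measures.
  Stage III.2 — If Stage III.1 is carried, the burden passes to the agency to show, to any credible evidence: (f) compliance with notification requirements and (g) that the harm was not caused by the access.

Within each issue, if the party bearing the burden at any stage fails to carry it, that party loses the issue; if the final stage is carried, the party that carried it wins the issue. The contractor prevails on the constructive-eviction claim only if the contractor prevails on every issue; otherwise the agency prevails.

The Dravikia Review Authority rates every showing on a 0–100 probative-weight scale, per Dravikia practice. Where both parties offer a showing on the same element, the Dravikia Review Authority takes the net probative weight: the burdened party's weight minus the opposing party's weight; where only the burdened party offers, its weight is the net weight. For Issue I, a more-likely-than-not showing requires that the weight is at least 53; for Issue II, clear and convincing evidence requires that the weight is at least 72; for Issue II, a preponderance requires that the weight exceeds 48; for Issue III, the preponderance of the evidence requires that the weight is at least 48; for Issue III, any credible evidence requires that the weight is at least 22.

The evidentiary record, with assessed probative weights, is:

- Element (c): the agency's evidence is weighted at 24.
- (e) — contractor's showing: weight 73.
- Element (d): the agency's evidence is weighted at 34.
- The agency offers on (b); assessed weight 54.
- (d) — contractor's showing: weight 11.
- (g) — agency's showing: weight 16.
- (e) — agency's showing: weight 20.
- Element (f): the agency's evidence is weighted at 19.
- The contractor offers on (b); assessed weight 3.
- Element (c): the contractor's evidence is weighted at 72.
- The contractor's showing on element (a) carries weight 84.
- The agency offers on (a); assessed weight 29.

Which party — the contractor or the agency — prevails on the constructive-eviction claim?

agency

— Issue I —
Stage I.1 (contractor, a more-likely-than-not showing, weight is at least 53): (a) net 84−29=55 ≥ 53 — meets.
  The contractor carries Stage I.1; the agency now bears the burden.
Stage I.2 (agency, a more-likely-than-not showing, weight is at least 53): (b) net 54−3=51 < 53 — fails.
  Not every element is met, so the agency fails to carry Stage I.2.
So the contractor prevails on this issue.
— Issue II —
Stage II.1 (contractor, a preponderance, weight exceeds 48): (c) net 72−24=48 ≤ 48 — fails.
  Stage II.1 not carried; the contractor fails its burden.
The analysis ends at Stage II.1; the agency prevails on this issue.
— Issue III —
Stage III.1 — burden on contractor; standard: the preponderance of the evidence (weight is at least 48).
    (e): 73 − 20 = 53 ≥ 48 [met]
  All elements met. The burden passes to the agency.
Stage III.2 — burden on agency; standard: any credible evidence (weight is at least 22).
    (f): 19 < 22 [not met]
    (g): 16 < 22 [not met]
  Not every element is met, so the agency fails to carry Stage III.2.
The contractor prevails on this issue.
Per-issue: Issue I → contractor; Issue II → agency; Issue III → contractor. The contractor must prevail on every issue; overall, the agency prevails.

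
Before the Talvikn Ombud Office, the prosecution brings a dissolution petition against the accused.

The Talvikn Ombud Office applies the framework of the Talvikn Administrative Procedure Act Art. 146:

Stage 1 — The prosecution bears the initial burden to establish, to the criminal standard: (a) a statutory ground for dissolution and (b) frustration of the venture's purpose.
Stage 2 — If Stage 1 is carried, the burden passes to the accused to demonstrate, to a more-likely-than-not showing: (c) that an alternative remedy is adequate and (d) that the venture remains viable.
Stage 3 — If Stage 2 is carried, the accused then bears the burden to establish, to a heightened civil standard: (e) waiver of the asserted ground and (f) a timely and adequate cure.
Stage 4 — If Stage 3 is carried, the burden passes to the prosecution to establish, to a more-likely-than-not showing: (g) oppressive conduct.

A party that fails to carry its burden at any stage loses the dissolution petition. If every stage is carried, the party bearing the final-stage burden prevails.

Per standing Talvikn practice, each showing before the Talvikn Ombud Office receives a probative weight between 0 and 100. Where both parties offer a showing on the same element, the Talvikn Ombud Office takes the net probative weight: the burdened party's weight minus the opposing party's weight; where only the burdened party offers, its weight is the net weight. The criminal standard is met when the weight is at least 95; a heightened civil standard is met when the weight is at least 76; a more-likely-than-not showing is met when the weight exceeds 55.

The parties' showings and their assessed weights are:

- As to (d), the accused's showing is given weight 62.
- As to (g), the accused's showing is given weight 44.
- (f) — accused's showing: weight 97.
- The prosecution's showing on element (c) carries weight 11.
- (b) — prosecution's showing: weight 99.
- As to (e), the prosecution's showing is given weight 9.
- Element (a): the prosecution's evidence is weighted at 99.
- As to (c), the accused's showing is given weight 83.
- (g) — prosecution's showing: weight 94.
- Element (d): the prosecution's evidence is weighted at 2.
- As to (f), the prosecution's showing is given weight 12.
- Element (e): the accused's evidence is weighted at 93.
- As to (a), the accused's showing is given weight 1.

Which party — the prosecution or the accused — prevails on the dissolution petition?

At Stage 1 the prosecution must meet the criminal standard (weight is at least 95): on (a) the weight is 99 less the opposing 1 gives net 98, which does reach 95, so (a) meets the standard; on (b) the weight is 99, which does reach 95, so (b) meets the standard.
  The prosecution carries Stage 1; the accused now bears the burden.
At Stage 2 the accused must meet a more-likely-than-not showing (weight exceeds 55): on (c) the weight is 83 less the opposing 11 gives net 72, > 55, so (c) meets the standard; on (d) the weight is 62 less the opposing 2 gives net 60, which does exceed 55, so (d) meets the standard.
  All elements met. The accused retains the burden for Stage 3.
At Stage 3 the accused must meet a heightened civil standard (weight is at least 76): on (e) the weight is 93 less the opposing 9 gives net 84, ≥ 76, so (e) meets the standard; on (f) the weight is 97 less the opposing 12 gives net 85, ≥ 76, so (f) meets the standard.
  All elements met. The burden passes to the prosecution.
At Stage 4 the prosecution must meet a more-likely-than-not showing (weight exceeds 55): on (g) the weight is 94 less the opposing 44 gives net 50, which does not exceed 55, so (g) does not meet the standard.
  The prosecution does not carry Stage 4.
The accused prevails.

accused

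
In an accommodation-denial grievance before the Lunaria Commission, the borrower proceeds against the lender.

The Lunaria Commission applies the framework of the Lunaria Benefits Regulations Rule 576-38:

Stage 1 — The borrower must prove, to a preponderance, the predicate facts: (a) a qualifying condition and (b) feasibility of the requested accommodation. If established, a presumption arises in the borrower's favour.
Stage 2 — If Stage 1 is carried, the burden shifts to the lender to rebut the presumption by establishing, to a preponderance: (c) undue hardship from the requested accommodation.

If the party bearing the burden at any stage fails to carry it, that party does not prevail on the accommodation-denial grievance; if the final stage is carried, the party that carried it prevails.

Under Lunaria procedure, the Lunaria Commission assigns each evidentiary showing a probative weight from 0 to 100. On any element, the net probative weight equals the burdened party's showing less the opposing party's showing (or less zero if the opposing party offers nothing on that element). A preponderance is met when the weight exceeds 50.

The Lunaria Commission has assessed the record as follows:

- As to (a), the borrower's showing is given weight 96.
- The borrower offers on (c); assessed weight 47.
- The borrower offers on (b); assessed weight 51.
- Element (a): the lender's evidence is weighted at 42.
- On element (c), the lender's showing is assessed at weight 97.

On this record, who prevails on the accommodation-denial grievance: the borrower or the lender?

borrower

Stage 1 — burden on borrower; standard: a preponderance (weight exceeds 50).
    (a): 96 − 42 = 54 > 50 [met]
    (b): 51 > 50 [met]
  Stage 1 is satisfied; the onus moves to the lender.
Stage 2 — burden on lender; standard: a preponderance (weight exceeds 50).
    (c): 97 − 47 = 50 ≤ 50 [not met]
  Not every element is met, so the lender fails to carry Stage 2.
The analysis ends at Stage 2; the borrower prevails.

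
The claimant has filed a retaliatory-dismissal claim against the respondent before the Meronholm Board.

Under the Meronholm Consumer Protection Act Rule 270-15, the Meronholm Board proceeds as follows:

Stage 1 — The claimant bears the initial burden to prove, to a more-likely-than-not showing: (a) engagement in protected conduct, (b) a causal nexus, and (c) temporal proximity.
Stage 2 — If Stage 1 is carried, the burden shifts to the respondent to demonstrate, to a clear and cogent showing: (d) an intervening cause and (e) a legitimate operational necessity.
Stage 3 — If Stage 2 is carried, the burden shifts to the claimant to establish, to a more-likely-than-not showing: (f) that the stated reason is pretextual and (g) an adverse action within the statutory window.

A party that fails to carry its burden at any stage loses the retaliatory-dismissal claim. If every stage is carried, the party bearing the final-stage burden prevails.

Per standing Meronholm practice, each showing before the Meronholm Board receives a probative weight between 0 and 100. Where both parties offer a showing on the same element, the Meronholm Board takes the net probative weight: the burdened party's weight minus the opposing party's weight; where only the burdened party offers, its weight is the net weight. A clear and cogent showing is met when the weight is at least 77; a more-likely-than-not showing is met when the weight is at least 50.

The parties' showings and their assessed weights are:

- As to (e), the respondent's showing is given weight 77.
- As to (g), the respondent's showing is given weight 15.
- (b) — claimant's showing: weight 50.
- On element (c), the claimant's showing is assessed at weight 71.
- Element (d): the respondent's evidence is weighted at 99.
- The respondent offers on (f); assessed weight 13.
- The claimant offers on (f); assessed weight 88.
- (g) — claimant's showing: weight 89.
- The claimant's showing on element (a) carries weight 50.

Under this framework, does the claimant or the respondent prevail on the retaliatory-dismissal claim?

Stage 1 — burden on claimant; standard: a more-likely-than-not showing (weight is at least 50).
    (a): 50 ≥ 50 [met]
    (b): 50 ≥ 50 [met]
    (c): 71 ≥ 50 [met]
  The claimant carries Stage 1; the respondent now bears the burden.
Stage 2 — burden on respondent; standard: a clear and cogent showing (weight is at least 77).
    (d): 99 ≥ 77 [met]
    (e): 77 ≥ 77 [met]
  Stage 2 is satisfied; the onus moves to the claimant.
Stage 3 — burden on claimant; standard: a more-likely-than-not showing (weight is at least 50).
    (f): 88 − 13 = 75 ≥ 50 [met]
    (g): 89 − 15 = 74 ≥ 50 [met]
  Stage 3 carried; the final stage is satisfied.
With every stage satisfied, the claimant prevails.

claimant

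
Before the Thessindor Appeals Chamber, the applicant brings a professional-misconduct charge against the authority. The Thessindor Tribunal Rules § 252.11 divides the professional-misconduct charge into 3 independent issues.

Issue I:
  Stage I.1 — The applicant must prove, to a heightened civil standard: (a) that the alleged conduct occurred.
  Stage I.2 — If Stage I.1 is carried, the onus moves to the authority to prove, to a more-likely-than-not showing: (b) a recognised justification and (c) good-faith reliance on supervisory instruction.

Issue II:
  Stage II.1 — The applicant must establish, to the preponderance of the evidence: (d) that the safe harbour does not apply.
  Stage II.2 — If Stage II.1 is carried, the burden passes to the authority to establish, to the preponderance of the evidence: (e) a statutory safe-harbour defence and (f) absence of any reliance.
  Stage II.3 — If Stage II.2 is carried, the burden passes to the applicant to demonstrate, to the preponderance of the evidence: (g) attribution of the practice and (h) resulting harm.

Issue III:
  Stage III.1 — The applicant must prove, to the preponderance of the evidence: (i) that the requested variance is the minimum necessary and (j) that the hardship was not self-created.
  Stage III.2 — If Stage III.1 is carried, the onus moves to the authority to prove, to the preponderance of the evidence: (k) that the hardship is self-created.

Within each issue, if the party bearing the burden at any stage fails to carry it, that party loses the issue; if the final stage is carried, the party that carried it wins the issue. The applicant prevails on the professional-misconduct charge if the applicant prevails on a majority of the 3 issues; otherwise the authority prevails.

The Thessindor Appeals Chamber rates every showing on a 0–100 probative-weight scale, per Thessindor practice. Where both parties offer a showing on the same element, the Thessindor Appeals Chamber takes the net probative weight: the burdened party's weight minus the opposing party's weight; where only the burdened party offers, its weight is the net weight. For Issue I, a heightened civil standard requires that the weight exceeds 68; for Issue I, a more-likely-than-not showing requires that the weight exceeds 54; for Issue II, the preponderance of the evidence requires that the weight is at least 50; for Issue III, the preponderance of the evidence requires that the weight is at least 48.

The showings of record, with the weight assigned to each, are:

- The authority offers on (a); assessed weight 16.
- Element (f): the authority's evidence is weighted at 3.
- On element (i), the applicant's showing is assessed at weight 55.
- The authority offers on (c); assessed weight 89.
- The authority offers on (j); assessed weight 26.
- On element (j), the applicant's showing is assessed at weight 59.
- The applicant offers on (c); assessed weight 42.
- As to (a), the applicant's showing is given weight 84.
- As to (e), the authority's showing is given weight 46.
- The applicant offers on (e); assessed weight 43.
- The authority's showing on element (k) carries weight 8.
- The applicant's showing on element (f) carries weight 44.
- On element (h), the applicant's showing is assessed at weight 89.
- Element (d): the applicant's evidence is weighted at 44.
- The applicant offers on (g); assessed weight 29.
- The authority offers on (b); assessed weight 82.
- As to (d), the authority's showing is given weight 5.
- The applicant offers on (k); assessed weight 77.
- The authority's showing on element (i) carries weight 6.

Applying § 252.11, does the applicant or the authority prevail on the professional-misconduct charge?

authority

— Issue I —
At Stage I.1 the applicant must meet a heightened civil standard (weight exceeds 68): on (a) the weight is 84 less the opposing 16 gives net 68, which does not exceed 68, so (a) does not meet the standard.
  The applicant does not carry Stage I.1.
The analysis ends at Stage I.1; the authority prevails on this issue.
— Issue II —
Stage II.1 — burden on applicant; standard: the preponderance of the evidence (weight is at least 50).
    (d): 44 − 5 = 39 < 50 [not met]
  Stage II.1 not carried; the applicant fails its burden.
The analysis ends at Stage II.1; the authority prevails on this issue.
— Issue III —
Stage III.1 — burden on applicant; standard: the preponderance of the evidence (weight is at least 48).
    (i): 55 − 6 = 49 ≥ 48 [met]
    (j): 59 − 26 = 33 < 48 [not met]
  The applicant does not carry Stage III.1.
The authority prevails on this issue.
Per-issue: Issue I → authority; Issue II → authority; Issue III → authority. The applicant must prevail on a majority of issues; overall, the authority prevails.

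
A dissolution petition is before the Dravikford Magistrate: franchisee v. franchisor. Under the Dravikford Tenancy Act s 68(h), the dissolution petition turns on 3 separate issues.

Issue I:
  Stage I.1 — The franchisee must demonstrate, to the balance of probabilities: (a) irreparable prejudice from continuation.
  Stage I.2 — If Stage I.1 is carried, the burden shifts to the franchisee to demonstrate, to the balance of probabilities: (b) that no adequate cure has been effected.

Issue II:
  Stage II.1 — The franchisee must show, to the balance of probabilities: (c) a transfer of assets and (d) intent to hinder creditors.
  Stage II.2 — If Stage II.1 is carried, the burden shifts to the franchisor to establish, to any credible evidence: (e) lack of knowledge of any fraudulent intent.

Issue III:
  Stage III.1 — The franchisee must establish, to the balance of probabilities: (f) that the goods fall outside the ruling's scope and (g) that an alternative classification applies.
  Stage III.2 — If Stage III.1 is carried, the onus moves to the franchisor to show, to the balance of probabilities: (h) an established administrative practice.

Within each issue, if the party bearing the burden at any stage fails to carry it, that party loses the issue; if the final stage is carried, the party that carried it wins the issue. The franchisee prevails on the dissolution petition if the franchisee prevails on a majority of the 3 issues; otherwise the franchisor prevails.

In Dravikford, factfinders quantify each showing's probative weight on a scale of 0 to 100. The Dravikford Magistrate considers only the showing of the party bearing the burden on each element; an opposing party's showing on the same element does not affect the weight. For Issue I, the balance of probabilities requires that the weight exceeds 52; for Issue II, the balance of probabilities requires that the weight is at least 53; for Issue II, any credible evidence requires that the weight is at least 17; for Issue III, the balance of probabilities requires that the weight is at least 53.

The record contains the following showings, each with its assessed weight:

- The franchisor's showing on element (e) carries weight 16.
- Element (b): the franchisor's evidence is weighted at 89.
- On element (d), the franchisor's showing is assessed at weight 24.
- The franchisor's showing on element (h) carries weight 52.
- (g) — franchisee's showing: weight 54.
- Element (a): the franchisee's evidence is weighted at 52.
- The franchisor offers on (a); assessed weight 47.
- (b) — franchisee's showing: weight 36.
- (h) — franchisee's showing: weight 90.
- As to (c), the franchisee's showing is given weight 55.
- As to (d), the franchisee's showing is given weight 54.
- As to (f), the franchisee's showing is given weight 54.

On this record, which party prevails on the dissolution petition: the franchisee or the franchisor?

— Issue I —
Stage I.1 (franchisee, the balance of probabilities, weight exceeds 52): (a) 52 (franchisor's 47 disregarded) ≤ 52 — fails.
  Not every element is met, so the franchisee fails to carry Stage I.1.
So the franchisor prevails on this issue.
— Issue II —
Stage II.1 — burden on franchisee; standard: the balance of probabilities (weight is at least 53).
    (c): 55 ≥ 53 [met]
    (d): 54 (franchisor's 24 disregarded) ≥ 53 [met]
  Stage II.1 is satisfied; the onus moves to the franchisor.
Stage II.2 — burden on franchisor; standard: any credible evidence (weight is at least 17).
    (e): 16 < 17 [not met]
  Stage II.2 not carried; the franchisor fails its burden.
The franchisee prevails on this issue.
— Issue III —
Stage III.1 (franchisee, the balance of probabilities, weight is at least 53): (f) 54 ≥ 53 — meets; (g) 54 ≥ 53 — meets.
  All elements met. The burden passes to the franchisor.
Stage III.2 (franchisor, the balance of probabilities, weight is at least 53): (h) 52 (franchisee's 90 disregarded) < 53 — fails.
  Not every element is met, so the franchisor fails to carry Stage III.2.
The franchisee prevails on this issue.
Per-issue: Issue I → franchisor; Issue II → franchisee; Issue III → franchisee. The franchisee must prevail on a majority of issues; overall, the franchisee prevails.

franchisee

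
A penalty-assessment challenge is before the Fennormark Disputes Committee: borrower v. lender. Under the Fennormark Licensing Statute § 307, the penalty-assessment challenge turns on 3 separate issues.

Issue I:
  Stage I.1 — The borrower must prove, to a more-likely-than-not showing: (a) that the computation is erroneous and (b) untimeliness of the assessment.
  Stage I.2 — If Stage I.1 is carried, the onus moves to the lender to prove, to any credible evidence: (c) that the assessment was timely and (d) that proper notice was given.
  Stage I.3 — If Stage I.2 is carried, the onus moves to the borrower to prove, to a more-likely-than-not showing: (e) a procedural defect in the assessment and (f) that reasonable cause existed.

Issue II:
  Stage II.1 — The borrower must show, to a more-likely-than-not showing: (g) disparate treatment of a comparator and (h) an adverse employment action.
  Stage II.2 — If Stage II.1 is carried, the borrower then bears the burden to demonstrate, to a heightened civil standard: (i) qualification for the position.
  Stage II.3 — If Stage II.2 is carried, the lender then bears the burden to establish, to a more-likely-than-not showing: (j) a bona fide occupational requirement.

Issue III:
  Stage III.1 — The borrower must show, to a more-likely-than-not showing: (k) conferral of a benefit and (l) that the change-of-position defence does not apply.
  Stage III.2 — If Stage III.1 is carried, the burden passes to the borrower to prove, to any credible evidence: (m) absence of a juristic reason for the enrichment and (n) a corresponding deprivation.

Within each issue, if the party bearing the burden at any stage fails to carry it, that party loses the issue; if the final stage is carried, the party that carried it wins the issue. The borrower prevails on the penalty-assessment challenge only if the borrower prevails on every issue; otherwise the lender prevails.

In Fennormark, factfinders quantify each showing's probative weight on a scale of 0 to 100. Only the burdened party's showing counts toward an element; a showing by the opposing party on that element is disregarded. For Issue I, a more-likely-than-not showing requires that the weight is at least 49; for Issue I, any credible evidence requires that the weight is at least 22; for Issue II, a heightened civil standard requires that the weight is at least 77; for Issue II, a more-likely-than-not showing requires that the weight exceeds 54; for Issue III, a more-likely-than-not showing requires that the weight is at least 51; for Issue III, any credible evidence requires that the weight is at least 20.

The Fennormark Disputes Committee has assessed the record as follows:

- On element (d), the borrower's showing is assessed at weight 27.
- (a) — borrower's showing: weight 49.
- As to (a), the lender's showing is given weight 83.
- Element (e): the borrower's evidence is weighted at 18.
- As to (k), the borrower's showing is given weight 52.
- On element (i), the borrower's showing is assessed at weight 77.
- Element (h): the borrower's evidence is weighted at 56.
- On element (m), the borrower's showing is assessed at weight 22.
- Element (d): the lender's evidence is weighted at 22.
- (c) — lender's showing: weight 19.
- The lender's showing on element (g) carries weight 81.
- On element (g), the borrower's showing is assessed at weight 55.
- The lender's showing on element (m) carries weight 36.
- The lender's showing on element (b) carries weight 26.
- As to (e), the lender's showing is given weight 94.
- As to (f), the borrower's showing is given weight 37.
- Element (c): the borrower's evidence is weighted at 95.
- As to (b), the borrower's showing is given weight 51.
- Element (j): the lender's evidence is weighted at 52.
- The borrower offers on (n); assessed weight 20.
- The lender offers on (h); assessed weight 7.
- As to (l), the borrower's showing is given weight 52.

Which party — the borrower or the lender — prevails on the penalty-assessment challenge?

— Issue I —
Stage I.1 (borrower, a more-likely-than-not showing, weight is at least 49): (a) 49 (lender's 83 disregarded) ≥ 49 — meets; (b) 51 (lender's 26 disregarded) ≥ 49 — meets.
  Stage I.1 is satisfied; the onus moves to the lender.
Stage I.2 (lender, any credible evidence, weight is at least 22): (c) 19 (borrower's 95 disregarded) < 22 — fails; (d) 22 (borrower's 27 disregarded) ≥ 22 — meets.
  Stage I.2 not carried; the lender fails its burden.
So the borrower prevails on this issue.
— Issue II —
Stage II.1 — burden on borrower; standard: a more-likely-than-not showing (weight exceeds 54).
    (g): 55 (lender's 81 disregarded) > 54 [met]
    (h): 56 (lender's 7 disregarded) > 54 [met]
  All elements met. The borrower retains the burden for Stage II.2.
Stage II.2 — burden on borrower; standard: a heightened civil standard (weight is at least 77).
    (i): 77 ≥ 77 [met]
  The borrower carries Stage II.2; the lender now bears the burden.
Stage II.3 — burden on lender; standard: a more-likely-than-not showing (weight exceeds 54).
    (j): 52 ≤ 54 [not met]
  Stage II.3 not carried; the lender fails its burden.
The analysis ends at Stage II.3; the borrower prevails on this issue.
— Issue III —
Stage III.1 — burden on borrower; standard: a more-likely-than-not showing (weight is at least 51).
    (k): 52 ≥ 51 [met]
    (l): 52 ≥ 51 [met]
  All elements met. The borrower retains the burden for Stage III.2.
Stage III.2 — burden on borrower; standard: any credible evidence (weight is at least 20).
    (m): 22 (lender's 36 disregarded) ≥ 20 [met]
    (n): 20 ≥ 20 [met]
  The borrower carries the last stage.
Every stage carried; the borrower prevails on this issue.
Per-issue: Issue I → borrower; Issue II → borrower; Issue III → borrower. The borrower must prevail on every issue; overall, the borrower prevails.

borrower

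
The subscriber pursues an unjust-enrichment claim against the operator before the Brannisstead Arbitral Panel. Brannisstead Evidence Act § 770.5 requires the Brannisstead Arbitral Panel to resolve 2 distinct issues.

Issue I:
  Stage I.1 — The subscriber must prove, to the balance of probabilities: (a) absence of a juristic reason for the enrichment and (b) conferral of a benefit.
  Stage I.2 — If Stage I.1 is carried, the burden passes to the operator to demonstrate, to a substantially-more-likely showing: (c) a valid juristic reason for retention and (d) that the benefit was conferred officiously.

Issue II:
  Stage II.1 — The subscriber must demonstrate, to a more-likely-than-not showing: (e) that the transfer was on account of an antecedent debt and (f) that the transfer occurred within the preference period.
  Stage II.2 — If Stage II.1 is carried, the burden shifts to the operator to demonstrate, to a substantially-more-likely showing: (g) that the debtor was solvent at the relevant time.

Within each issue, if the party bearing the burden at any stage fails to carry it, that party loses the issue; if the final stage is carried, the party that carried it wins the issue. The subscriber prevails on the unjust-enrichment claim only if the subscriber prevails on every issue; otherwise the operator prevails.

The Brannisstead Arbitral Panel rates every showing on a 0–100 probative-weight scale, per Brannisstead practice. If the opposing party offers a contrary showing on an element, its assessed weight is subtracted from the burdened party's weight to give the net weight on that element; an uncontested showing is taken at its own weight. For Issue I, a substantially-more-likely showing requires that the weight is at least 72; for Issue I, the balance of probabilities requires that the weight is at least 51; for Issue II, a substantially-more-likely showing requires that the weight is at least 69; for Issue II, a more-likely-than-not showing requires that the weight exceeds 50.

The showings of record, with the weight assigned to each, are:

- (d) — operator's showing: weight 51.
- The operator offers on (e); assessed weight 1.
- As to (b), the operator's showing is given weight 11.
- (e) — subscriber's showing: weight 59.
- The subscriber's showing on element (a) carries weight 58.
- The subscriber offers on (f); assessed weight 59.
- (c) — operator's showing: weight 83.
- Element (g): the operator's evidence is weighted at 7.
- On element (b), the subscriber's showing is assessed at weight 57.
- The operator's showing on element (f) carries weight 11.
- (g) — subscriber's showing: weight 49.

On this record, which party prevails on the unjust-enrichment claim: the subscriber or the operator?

operator

— Issue I —
At Stage I.1 the subscriber must meet the balance of probabilities (weight is at least 51): on (a) the weight is 58, which does reach 51, so (a) meets the standard; on (b) the weight is 57 less the opposing 11 gives net 46, < 51, so (b) does not meet the standard.
  The subscriber does not carry Stage I.1.
The analysis ends at Stage I.1; the operator prevails on this issue.
— Issue II —
At Stage II.1 the subscriber must meet a more-likely-than-not showing (weight exceeds 50): on (e) the weight is 59 less the opposing 1 gives net 58, > 50, so (e) meets the standard; on (f) the weight is 59 less the opposing 11 gives net 48, which does not exceed 50, so (f) does not meet the standard.
  Stage II.1 not carried; the subscriber fails its burden.
The analysis ends at Stage II.1; the operator prevails on this issue.
Per-issue: Issue I → operator; Issue II → operator. The subscriber must prevail on every issue; overall, the operator prevails.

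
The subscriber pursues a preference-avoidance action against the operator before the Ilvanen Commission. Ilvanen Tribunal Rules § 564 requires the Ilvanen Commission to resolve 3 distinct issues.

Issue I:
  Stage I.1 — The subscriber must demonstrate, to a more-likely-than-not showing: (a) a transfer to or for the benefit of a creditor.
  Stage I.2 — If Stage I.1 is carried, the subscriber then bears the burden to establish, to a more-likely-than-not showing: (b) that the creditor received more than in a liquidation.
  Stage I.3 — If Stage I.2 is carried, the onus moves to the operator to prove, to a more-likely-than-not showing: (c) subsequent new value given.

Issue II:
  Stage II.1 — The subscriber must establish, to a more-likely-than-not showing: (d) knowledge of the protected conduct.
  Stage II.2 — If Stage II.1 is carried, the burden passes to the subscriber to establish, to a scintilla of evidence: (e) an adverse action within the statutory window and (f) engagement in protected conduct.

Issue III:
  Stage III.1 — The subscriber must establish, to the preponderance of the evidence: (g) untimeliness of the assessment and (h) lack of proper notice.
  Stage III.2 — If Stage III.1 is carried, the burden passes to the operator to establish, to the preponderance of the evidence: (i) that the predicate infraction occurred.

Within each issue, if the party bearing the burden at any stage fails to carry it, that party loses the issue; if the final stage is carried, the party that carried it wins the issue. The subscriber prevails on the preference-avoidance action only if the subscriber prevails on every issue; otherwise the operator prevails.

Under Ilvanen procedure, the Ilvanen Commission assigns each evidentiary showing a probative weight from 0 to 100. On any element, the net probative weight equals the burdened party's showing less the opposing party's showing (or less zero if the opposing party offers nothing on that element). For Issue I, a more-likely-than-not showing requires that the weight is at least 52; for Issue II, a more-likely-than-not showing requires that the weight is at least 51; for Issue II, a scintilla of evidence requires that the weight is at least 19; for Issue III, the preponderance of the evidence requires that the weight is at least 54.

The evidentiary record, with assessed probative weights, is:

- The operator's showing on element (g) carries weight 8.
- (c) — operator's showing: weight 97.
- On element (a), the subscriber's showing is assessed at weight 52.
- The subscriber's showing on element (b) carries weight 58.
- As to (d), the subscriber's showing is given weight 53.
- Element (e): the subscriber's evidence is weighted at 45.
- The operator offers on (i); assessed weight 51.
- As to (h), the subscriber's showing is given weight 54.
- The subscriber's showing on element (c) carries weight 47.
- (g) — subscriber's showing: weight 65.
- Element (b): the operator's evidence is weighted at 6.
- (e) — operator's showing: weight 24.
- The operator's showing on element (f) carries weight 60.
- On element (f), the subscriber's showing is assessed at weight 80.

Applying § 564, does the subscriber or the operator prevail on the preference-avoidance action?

subscriber

— Issue I —
Stage I.1 (subscriber, a more-likely-than-not showing, weight is at least 52): (a) 52 ≥ 52 — meets.
  All elements met. The subscriber retains the burden for Stage I.2.
Stage I.2 (subscriber, a more-likely-than-not showing, weight is at least 52): (b) net 58−6=52 ≥ 52 — meets.
  Stage I.2 is satisfied; the onus moves to the operator.
Stage I.3 (operator, a more-likely-than-not showing, weight is at least 52): (c) net 97−47=50 < 52 — fails.
  Not every element is met, so the operator fails to carry Stage I.3.
The analysis ends at Stage I.3; the subscriber prevails on this issue.
— Issue II —
At Stage II.1 the subscriber must meet a more-likely-than-not showing (weight is at least 51): on (d) the weight is 53, which does reach 51, so (d) meets the standard.
  Stage II.1 is satisfied; the subscriber continues to bear the burden.
At Stage II.2 the subscriber must meet a scintilla of evidence (weight is at least 19): on (e) the weight is 45 less the opposing 24 gives net 21, ≥ 19, so (e) meets the standard; on (f) the weight is 80 less the opposing 60 gives net 20, ≥ 19, so (f) meets the standard.
  The subscriber carries the last stage.
All stages carried — the subscriber prevails on this issue.
— Issue III —
Stage III.1 (subscriber, the preponderance of the evidence, weight is at least 54): (g) net 65−8=57 ≥ 54 — meets; (h) 54 ≥ 54 — meets.
  Stage III.1 is satisfied; the onus moves to the operator.
Stage III.2 (operator, the preponderance of the evidence, weight is at least 54): (i) 51 < 54 — fails.
  The operator does not carry Stage III.2.
The analysis ends at Stage III.2; the subscriber prevails on this issue.
Per-issue: Issue I → subscriber; Issue II → subscriber; Issue III → subscriber. The subscriber must prevail on every issue; overall, the subscriber prevails.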